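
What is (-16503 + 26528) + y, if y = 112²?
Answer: 22569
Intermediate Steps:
y = 12544
(-16503 + 26528) + y = (-16503 + 26528) + 12544 = 10025 + 12544 = 22569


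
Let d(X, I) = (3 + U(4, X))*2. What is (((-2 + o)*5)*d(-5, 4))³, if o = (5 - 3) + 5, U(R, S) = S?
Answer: -1000000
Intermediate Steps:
d(X, I) = 6 + 2*X (d(X, I) = (3 + X)*2 = 6 + 2*X)
o = 7 (o = 2 + 5 = 7)
(((-2 + o)*5)*d(-5, 4))³ = (((-2 + 7)*5)*(6 + 2*(-5)))³ = ((5*5)*(6 - 10))³ = (25*(-4))³ = (-100)³ = -1000000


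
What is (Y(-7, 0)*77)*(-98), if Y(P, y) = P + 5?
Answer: 15092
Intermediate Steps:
Y(P, y) = 5 + P
(Y(-7, 0)*77)*(-98) = ((5 - 7)*77)*(-98) = -2*77*(-98) = -154*(-98) = 15092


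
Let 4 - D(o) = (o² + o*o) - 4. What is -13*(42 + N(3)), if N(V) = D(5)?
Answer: 0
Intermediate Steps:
D(o) = 8 - 2*o² (D(o) = 4 - ((o² + o*o) - 4) = 4 - ((o² + o²) - 4) = 4 - (2*o² - 4) = 4 - (-4 + 2*o²) = 4 + (4 - 2*o²) = 8 - 2*o²)
N(V) = -42 (N(V) = 8 - 2*5² = 8 - 2*25 = 8 - 50 = -42)
-13*(42 + N(3)) = -13*(42 - 42) = -13*0 = 0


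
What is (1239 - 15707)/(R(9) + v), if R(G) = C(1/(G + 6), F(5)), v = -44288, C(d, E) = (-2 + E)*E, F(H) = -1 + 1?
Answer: 3617/11072 ≈ 0.32668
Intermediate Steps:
F(H) = 0
C(d, E) = E*(-2 + E)
R(G) = 0 (R(G) = 0*(-2 + 0) = 0*(-2) = 0)
(1239 - 15707)/(R(9) + v) = (1239 - 15707)/(0 - 44288) = -14468/(-44288) = -14468*(-1/44288) = 3617/11072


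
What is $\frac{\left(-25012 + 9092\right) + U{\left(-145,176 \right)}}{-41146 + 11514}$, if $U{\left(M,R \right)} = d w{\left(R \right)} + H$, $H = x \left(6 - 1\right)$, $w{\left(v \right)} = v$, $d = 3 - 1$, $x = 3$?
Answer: $\frac{15553}{29632} \approx 0.52487$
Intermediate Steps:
$d = 2$ ($d = 3 - 1 = 2$)
$H = 15$ ($H = 3 \left(6 - 1\right) = 3 \cdot 5 = 15$)
$U{\left(M,R \right)} = 15 + 2 R$ ($U{\left(M,R \right)} = 2 R + 15 = 15 + 2 R$)
$\frac{\left(-25012 + 9092\right) + U{\left(-145,176 \right)}}{-41146 + 11514} = \frac{\left(-25012 + 9092\right) + \left(15 + 2 \cdot 176\right)}{-41146 + 11514} = \frac{-15920 + \left(15 + 352\right)}{-29632} = \left(-15920 + 367\right) \left(- \frac{1}{29632}\right) = \left(-15553\right) \left(- \frac{1}{29632}\right) = \frac{15553}{29632}$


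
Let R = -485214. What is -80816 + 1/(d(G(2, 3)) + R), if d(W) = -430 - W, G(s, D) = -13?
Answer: -39246754897/485631 ≈ -80816.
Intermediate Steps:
-80816 + 1/(d(G(2, 3)) + R) = -80816 + 1/((-430 - 1*(-13)) - 485214) = -80816 + 1/((-430 + 13) - 485214) = -80816 + 1/(-417 - 485214) = -80816 + 1/(-485631) = -80816 - 1/485631 = -39246754897/485631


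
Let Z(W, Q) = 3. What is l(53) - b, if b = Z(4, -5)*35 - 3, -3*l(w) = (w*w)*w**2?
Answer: -7890787/3 ≈ -2.6303e+6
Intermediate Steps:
l(w) = -w**4/3 (l(w) = -w*w*w**2/3 = -w**2*w**2/3 = -w**4/3)
b = 102 (b = 3*35 - 3 = 105 - 3 = 102)
l(53) - b = -1/3*53**4 - 1*102 = -1/3*7890481 - 102 = -7890481/3 - 102 = -7890787/3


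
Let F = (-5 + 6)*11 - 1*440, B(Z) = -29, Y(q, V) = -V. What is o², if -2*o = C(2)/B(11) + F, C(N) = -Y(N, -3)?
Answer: 38675961/841 ≈ 45988.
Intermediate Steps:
C(N) = -3 (C(N) = -(-1)*(-3) = -1*3 = -3)
F = -429 (F = 1*11 - 440 = 11 - 440 = -429)
o = 6219/29 (o = -(-3/(-29) - 429)/2 = -(-3*(-1/29) - 429)/2 = -(3/29 - 429)/2 = -½*(-12438/29) = 6219/29 ≈ 214.45)
o² = (6219/29)² = 38675961/841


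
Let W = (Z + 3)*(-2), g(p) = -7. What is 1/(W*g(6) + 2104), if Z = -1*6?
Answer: 1/2062 ≈ 0.00048497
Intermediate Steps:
Z = -6
W = 6 (W = (-6 + 3)*(-2) = -3*(-2) = 6)
1/(W*g(6) + 2104) = 1/(6*(-7) + 2104) = 1/(-42 + 2104) = 1/2062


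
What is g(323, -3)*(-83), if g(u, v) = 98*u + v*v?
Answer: -2628029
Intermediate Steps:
g(u, v) = v² + 98*u (g(u, v) = 98*u + v² = v² + 98*u)
g(323, -3)*(-83) = ((-3)² + 98*323)*(-83) = (9 + 31654)*(-83) = 31663*(-83) = -2628029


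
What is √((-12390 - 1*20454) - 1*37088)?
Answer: 2*I*√17483 ≈ 264.45*I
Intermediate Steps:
√((-12390 - 1*20454) - 1*37088) = √((-12390 - 20454) - 37088) = √(-32844 - 37088) = √(-69932) = 2*I*√17483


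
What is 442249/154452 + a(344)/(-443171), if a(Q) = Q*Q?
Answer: 177714699707/68448647292 ≈ 2.5963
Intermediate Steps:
a(Q) = Q²
442249/154452 + a(344)/(-443171) = 442249/154452 + 344²/(-443171) = 442249*(1/154452) + 118336*(-1/443171) = 442249/154452 - 118336/443171 = 177714699707/68448647292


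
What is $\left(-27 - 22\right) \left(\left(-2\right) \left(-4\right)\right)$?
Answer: $-392$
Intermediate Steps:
$\left(-27 - 22\right) \left(\left(-2\right) \left(-4\right)\right) = \left(-49\right) 8 = -392$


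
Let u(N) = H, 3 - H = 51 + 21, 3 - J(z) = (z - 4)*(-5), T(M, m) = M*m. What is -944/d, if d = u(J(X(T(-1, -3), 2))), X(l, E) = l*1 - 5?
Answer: 944/69 ≈ 13.681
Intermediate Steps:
X(l, E) = -5 + l (X(l, E) = l - 5 = -5 + l)
J(z) = -17 + 5*z (J(z) = 3 - (z - 4)*(-5) = 3 - (-4 + z)*(-5) = 3 - (20 - 5*z) = 3 + (-20 + 5*z) = -17 + 5*z)
H = -69 (H = 3 - (51 + 21) = 3 - 1*72 = 3 - 72 = -69)
u(N) = -69
d = -69
-944/d = -944/(-69) = -944*(-1/69) = 944/69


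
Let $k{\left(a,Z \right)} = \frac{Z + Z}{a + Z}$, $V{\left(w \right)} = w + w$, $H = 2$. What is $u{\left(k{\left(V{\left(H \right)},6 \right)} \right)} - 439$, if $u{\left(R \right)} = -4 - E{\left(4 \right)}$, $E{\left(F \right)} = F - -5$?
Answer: $-452$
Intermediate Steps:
$E{\left(F \right)} = 5 + F$ ($E{\left(F \right)} = F + 5 = 5 + F$)
$V{\left(w \right)} = 2 w$
$k{\left(a,Z \right)} = \frac{2 Z}{Z + a}$
$u{\left(R \right)} = -13$ ($u{\left(R \right)} = -4 - \left(5 + 4\right) = -4 - 9 = -13$)
$u{\left(k{\left(V{\left(H \right)},6 \right)} \right)} - 439 = -13 - 439 = -452$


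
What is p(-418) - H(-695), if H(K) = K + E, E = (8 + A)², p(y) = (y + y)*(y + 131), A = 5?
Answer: 240458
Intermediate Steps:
p(y) = 2*y*(131 + y) (p(y) = (2*y)*(131 + y) = 2*y*(131 + y))
E = 169 (E = (8 + 5)² = 13² = 169)
H(K) = 169 + K (H(K) = K + 169 = 169 + K)
p(-418) - H(-695) = 2*(-418)*(131 - 418) - (169 - 695) = 2*(-418)*(-287) - 1*(-526) = 239932 + 526 = 240458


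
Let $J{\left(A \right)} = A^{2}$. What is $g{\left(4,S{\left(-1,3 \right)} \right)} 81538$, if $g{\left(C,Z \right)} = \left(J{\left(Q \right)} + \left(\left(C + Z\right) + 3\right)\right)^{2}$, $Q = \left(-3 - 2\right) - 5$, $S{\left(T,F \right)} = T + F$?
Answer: $968752978$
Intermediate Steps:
$S{\left(T,F \right)} = F + T$
$Q = -10$ ($Q = \left(-3 - 2\right) - 5 = -5 - 5 = -10$)
$g{\left(C,Z \right)} = \left(103 + C + Z\right)^{2}$ ($g{\left(C,Z \right)} = \left(\left(-10\right)^{2} + \left(\left(C + Z\right) + 3\right)\right)^{2} = \left(100 + \left(3 + C + Z\right)\right)^{2} = \left(103 + C + Z\right)^{2}$)
$g{\left(4,S{\left(-1,3 \right)} \right)} 81538 = \left(103 + 4 + \left(3 - 1\right)\right)^{2} \cdot 81538 = \left(103 + 4 + 2\right)^{2} \cdot 81538 = 109^{2} \cdot 81538 = 11881 \cdot 81538 = 968752978$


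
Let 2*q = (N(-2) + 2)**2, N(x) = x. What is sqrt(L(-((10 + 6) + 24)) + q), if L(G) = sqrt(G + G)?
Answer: 2*5**(1/4)*sqrt(I) ≈ 2.1147 + 2.1147*I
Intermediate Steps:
L(G) = sqrt(2)*sqrt(G) (L(G) = sqrt(2*G) = sqrt(2)*sqrt(G))
q = 0 (q = (-2 + 2)**2/2 = (1/2)*0**2 = (1/2)*0 = 0)
sqrt(L(-((10 + 6) + 24)) + q) = sqrt(sqrt(2)*sqrt(-((10 + 6) + 24)) + 0) = sqrt(sqrt(2)*sqrt(-(16 + 24)) + 0) = sqrt(sqrt(2)*sqrt(-1*40) + 0) = sqrt(sqrt(2)*sqrt(-40) + 0) = sqrt(sqrt(2)*(2*I*sqrt(10)) + 0) = sqrt(4*I*sqrt(5) + 0) = sqrt(4*I*sqrt(5)) = 2*5**(1/4)*sqrt(I)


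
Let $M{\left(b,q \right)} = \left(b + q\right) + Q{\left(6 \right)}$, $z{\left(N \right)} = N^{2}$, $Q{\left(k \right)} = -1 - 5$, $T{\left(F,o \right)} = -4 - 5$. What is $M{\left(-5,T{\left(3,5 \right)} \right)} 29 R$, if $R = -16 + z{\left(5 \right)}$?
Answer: $-5220$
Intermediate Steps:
$T{\left(F,o \right)} = -9$
$Q{\left(k \right)} = -6$
$R = 9$ ($R = -16 + 5^{2} = -16 + 25 = 9$)
$M{\left(b,q \right)} = -6 + b + q$ ($M{\left(b,q \right)} = \left(b + q\right) - 6 = -6 + b + q$)
$M{\left(-5,T{\left(3,5 \right)} \right)} 29 R = \left(-6 - 5 - 9\right) 29 \cdot 9 = \left(-20\right) 29 \cdot 9 = \left(-580\right) 9 = -5220$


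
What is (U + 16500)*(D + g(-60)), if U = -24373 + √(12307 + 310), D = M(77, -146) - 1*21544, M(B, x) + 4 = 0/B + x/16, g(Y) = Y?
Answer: 1361533001/8 - 172937*√12617/8 ≈ 1.6776e+8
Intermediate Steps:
M(B, x) = -4 + x/16 (M(B, x) = -4 + (0/B + x/16) = -4 + (0 + x*(1/16)) = -4 + (0 + x/16) = -4 + x/16)
D = -172457/8 (D = (-4 + (1/16)*(-146)) - 1*21544 = (-4 - 73/8) - 21544 = -105/8 - 21544 = -172457/8 ≈ -21557.)
U = -24373 + √12617 ≈ -24261.
(U + 16500)*(D + g(-60)) = ((-24373 + √12617) + 16500)*(-172457/8 - 60) = (-7873 + √12617)*(-172937/8) = 1361533001/8 - 172937*√12617/8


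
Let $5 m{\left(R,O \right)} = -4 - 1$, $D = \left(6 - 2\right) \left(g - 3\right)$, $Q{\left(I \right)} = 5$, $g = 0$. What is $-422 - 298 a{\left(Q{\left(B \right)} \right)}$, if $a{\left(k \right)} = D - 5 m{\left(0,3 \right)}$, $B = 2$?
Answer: $1664$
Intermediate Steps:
$D = -12$ ($D = \left(6 - 2\right) \left(0 - 3\right) = 4 \left(-3\right) = -12$)
$m{\left(R,O \right)} = -1$ ($m{\left(R,O \right)} = \frac{-4 - 1}{5} = \frac{1}{5} \left(-5\right) = -1$)
$a{\left(k \right)} = -7$ ($a{\left(k \right)} = -12 - -5 = -12 + 5 = -7$)
$-422 - 298 a{\left(Q{\left(B \right)} \right)} = -422 - -2086 = -422 + 2086 = 1664$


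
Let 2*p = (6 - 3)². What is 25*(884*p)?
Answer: 99450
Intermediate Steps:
p = 9/2 (p = (6 - 3)²/2 = (½)*3² = (½)*9 = 9/2 ≈ 4.5000)
25*(884*p) = 25*(884*(9/2)) = 25*3978 = 99450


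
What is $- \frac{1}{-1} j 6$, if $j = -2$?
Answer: $-12$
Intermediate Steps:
$- \frac{1}{-1} j 6 = - \frac{1}{-1} \left(-2\right) 6 = \left(-1\right) \left(-1\right) \left(-2\right) 6 = 1 \left(-2\right) 6 = \left(-2\right) 6 = -12$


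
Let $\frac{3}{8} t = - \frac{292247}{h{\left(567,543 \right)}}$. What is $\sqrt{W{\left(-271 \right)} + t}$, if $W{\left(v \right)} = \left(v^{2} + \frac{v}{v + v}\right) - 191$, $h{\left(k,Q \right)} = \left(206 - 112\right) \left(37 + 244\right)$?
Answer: $\frac{\sqrt{459776200566090}}{79242} \approx 270.59$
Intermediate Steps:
$h{\left(k,Q \right)} = 26414$ ($h{\left(k,Q \right)} = 94 \cdot 281 = 26414$)
$W{\left(v \right)} = - \frac{381}{2} + v^{2}$ ($W{\left(v \right)} = \left(v^{2} + \frac{v}{2 v}\right) - 191 = \left(v^{2} + \frac{1}{2 v} v\right) - 191 = \left(v^{2} + \frac{1}{2}\right) - 191 = \left(\frac{1}{2} + v^{2}\right) - 191 = - \frac{381}{2} + v^{2}$)
$t = - \frac{1168988}{39621}$ ($t = \frac{8 \left(- \frac{292247}{26414}\right)}{3} = \frac{8 \left(\left(-292247\right) \frac{1}{26414}\right)}{3} = \frac{8}{3} \left(- \frac{292247}{26414}\right) = - \frac{1168988}{39621} \approx -29.504$)
$\sqrt{W{\left(-271 \right)} + t} = \sqrt{\left(- \frac{381}{2} + \left(-271\right)^{2}\right) - \frac{1168988}{39621}} = \sqrt{\left(- \frac{381}{2} + 73441\right) - \frac{1168988}{39621}} = \sqrt{\frac{146501}{2} - \frac{1168988}{39621}} = \sqrt{\frac{5802178145}{79242}} = \frac{\sqrt{459776200566090}}{79242}$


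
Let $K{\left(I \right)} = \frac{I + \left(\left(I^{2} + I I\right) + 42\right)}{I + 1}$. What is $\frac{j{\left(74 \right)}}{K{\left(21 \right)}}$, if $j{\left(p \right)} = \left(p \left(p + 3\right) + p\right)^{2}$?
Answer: $\frac{81439072}{105} \approx 7.7561 \cdot 10^{5}$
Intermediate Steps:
$j{\left(p \right)} = \left(p + p \left(3 + p\right)\right)^{2}$ ($j{\left(p \right)} = \left(p \left(3 + p\right) + p\right)^{2} = \left(p + p \left(3 + p\right)\right)^{2}$)
$K{\left(I \right)} = \frac{42 + I + 2 I^{2}}{1 + I}$ ($K{\left(I \right)} = \frac{I + \left(\left(I^{2} + I^{2}\right) + 42\right)}{1 + I} = \frac{I + \left(2 I^{2} + 42\right)}{1 + I} = \frac{I + \left(42 + 2 I^{2}\right)}{1 + I} = \frac{42 + I + 2 I^{2}}{1 + I}$)
$\frac{j{\left(74 \right)}}{K{\left(21 \right)}} = \frac{74^{2} \left(4 + 74\right)^{2}}{\frac{1}{1 + 21} \left(42 + 21 + 2 \cdot 21^{2}\right)} = \frac{5476 \cdot 78^{2}}{\frac{1}{22} \left(42 + 21 + 2 \cdot 441\right)} = \frac{5476 \cdot 6084}{\frac{1}{22} \left(42 + 21 + 882\right)} = \frac{33315984}{\frac{1}{22} \cdot 945} = \frac{33315984}{\frac{945}{22}} = 33315984 \cdot \frac{22}{945} = \frac{81439072}{105}$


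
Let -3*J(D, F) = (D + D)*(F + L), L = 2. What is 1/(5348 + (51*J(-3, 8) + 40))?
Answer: 1/6408 ≈ 0.00015605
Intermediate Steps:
J(D, F) = -2*D*(2 + F)/3 (J(D, F) = -(D + D)*(F + 2)/3 = -2*D*(2 + F)/3)
1/(5348 + (51*J(-3, 8) + 40)) = 1/(5348 + (51*(-2/3*(-3)*(2 + 8)) + 40)) = 1/(5348 + (51*(-2/3*(-3)*10) + 40)) = 1/(5348 + (51*20 + 40)) = 1/(5348 + (1020 + 40)) = 1/(5348 + 1060) = 1/6408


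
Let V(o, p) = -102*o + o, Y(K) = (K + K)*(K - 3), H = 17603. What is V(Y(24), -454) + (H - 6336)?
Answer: -90541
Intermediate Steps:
Y(K) = 2*K*(-3 + K) (Y(K) = (2*K)*(-3 + K) = 2*K*(-3 + K))
V(o, p) = -101*o
V(Y(24), -454) + (H - 6336) = -202*24*(-3 + 24) + (17603 - 6336) = -202*24*21 + 11267 = -101*1008 + 11267 = -101808 + 11267 = -90541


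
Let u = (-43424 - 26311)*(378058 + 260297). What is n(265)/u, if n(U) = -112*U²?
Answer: 314608/1780627437 ≈ 0.00017668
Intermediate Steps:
u = -44515685925 (u = -69735*638355 = -44515685925)
n(265)/u = -112*265²/(-44515685925) = -112*70225*(-1/44515685925) = -7865200*(-1/44515685925) = 314608/1780627437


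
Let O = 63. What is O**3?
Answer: 250047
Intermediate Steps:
O**3 = 63**3 = 250047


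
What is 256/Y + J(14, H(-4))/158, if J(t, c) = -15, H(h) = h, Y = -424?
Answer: -5851/8374 ≈ -0.69871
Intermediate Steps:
256/Y + J(14, H(-4))/158 = 256/(-424) - 15/158 = 256*(-1/424) - 15*1/158 = -32/53 - 15/158 = -5851/8374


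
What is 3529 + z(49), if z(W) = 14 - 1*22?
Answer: 3521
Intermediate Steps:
z(W) = -8 (z(W) = 14 - 22 = -8)
3529 + z(49) = 3529 - 8 = 3521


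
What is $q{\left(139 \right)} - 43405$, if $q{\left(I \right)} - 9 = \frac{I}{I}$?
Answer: $-43395$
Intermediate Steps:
$q{\left(I \right)} = 10$ ($q{\left(I \right)} = 9 + \frac{I}{I} = 9 + 1 = 10$)
$q{\left(139 \right)} - 43405 = 10 - 43405 = -43395$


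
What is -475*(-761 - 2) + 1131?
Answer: 363556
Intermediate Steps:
-475*(-761 - 2) + 1131 = -475*(-763) + 1131 = 362425 + 1131 = 363556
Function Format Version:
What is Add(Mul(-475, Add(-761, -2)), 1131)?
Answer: 363556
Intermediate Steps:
Add(Mul(-475, Add(-761, -2)), 1131) = Add(Mul(-475, -763), 1131) = Add(362425, 1131) = 363556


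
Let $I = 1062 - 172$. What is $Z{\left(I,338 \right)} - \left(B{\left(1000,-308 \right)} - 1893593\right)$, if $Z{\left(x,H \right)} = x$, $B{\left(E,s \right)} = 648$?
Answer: $1893835$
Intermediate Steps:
$I = 890$ ($I = 1062 - 172 = 890$)
$Z{\left(I,338 \right)} - \left(B{\left(1000,-308 \right)} - 1893593\right) = 890 - \left(648 - 1893593\right) = 890 - -1892945 = 890 + 1892945 = 1893835$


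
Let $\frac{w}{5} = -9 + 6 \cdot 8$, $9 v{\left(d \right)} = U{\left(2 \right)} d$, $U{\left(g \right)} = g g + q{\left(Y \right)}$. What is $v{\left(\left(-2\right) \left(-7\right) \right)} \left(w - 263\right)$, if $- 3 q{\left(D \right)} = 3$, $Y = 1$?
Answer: $- \frac{952}{3} \approx -317.33$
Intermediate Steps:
$q{\left(D \right)} = -1$ ($q{\left(D \right)} = \left(- \frac{1}{3}\right) 3 = -1$)
$U{\left(g \right)} = -1 + g^{2}$ ($U{\left(g \right)} = g g - 1 = g^{2} - 1 = -1 + g^{2}$)
$v{\left(d \right)} = \frac{d}{3}$ ($v{\left(d \right)} = \frac{\left(-1 + 2^{2}\right) d}{9} = \frac{\left(-1 + 4\right) d}{9} = \frac{3 d}{9} = \frac{d}{3}$)
$w = 195$ ($w = 5 \left(-9 + 6 \cdot 8\right) = 5 \left(-9 + 48\right) = 5 \cdot 39 = 195$)
$v{\left(\left(-2\right) \left(-7\right) \right)} \left(w - 263\right) = \frac{\left(-2\right) \left(-7\right)}{3} \left(195 - 263\right) = \frac{1}{3} \cdot 14 \left(-68\right) = \frac{14}{3} \left(-68\right) = - \frac{952}{3}$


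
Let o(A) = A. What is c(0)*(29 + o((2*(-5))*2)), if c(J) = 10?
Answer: 90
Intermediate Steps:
c(0)*(29 + o((2*(-5))*2)) = 10*(29 + (2*(-5))*2) = 10*(29 - 10*2) = 10*(29 - 20) = 10*9 = 90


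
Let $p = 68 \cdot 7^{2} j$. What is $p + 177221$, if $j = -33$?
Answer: $67265$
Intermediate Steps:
$p = -109956$ ($p = 68 \cdot 7^{2} \left(-33\right) = 68 \cdot 49 \left(-33\right) = 3332 \left(-33\right) = -109956$)
$p + 177221 = -109956 + 177221 = 67265$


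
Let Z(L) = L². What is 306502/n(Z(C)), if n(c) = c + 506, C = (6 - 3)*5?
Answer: 306502/731 ≈ 419.29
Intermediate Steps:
C = 15 (C = 3*5 = 15)
n(c) = 506 + c
306502/n(Z(C)) = 306502/(506 + 15²) = 306502/(506 + 225) = 306502/731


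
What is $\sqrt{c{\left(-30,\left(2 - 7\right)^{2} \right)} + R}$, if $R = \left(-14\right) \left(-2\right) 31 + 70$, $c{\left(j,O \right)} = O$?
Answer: $3 \sqrt{107} \approx 31.032$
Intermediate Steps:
$R = 938$ ($R = 28 \cdot 31 + 70 = 868 + 70 = 938$)
$\sqrt{c{\left(-30,\left(2 - 7\right)^{2} \right)} + R} = \sqrt{\left(2 - 7\right)^{2} + 938} = \sqrt{\left(-5\right)^{2} + 938} = \sqrt{25 + 938} = \sqrt{963} = 3 \sqrt{107}$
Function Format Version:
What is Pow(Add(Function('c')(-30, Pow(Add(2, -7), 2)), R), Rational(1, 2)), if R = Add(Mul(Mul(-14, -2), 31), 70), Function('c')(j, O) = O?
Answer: Mul(3, Pow(107, Rational(1, 2))) ≈ 31.032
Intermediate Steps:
R = 938 (R = Add(Mul(28, 31), 70) = Add(868, 70) = 938)
Pow(Add(Function('c')(-30, Pow(Add(2, -7), 2)), R), Rational(1, 2)) = Pow(Add(Pow(Add(2, -7), 2), 938), Rational(1, 2)) = Pow(Add(Pow(-5, 2), 938), Rational(1, 2)) = Pow(Add(25, 938), Rational(1, 2)) = Pow(963, Rational(1, 2)) = Mul(3, Pow(107, Rational(1, 2)))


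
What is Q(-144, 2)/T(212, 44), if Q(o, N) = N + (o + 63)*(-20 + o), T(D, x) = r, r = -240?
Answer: -6643/120 ≈ -55.358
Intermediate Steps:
T(D, x) = -240
Q(o, N) = N + (-20 + o)*(63 + o) (Q(o, N) = N + (63 + o)*(-20 + o) = N + (-20 + o)*(63 + o))
Q(-144, 2)/T(212, 44) = (-1260 + 2 + (-144)² + 43*(-144))/(-240) = (-1260 + 2 + 20736 - 6192)*(-1/240) = 13286*(-1/240) = -6643/120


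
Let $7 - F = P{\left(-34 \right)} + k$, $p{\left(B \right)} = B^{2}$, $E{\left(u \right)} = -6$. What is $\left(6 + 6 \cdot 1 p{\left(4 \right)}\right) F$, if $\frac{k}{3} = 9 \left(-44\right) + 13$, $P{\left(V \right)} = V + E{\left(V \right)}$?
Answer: $121992$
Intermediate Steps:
$P{\left(V \right)} = -6 + V$ ($P{\left(V \right)} = V - 6 = -6 + V$)
$k = -1149$ ($k = 3 \left(9 \left(-44\right) + 13\right) = 3 \left(-396 + 13\right) = 3 \left(-383\right) = -1149$)
$F = 1196$ ($F = 7 - \left(\left(-6 - 34\right) - 1149\right) = 7 - \left(-40 - 1149\right) = 7 - -1189 = 7 + 1189 = 1196$)
$\left(6 + 6 \cdot 1 p{\left(4 \right)}\right) F = \left(6 + 6 \cdot 1 \cdot 4^{2}\right) 1196 = \left(6 + 6 \cdot 16\right) 1196 = \left(6 + 96\right) 1196 = 102 \cdot 1196 = 121992$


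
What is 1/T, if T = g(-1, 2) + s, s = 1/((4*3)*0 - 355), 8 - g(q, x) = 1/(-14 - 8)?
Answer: 7810/62813 ≈ 0.12434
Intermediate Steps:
g(q, x) = 177/22 (g(q, x) = 8 - 1/(-14 - 8) = 8 - 1/(-22) = 8 - 1*(-1/22) = 8 + 1/22 = 177/22)
s = -1/355 (s = 1/(12*0 - 355) = 1/(0 - 355) = 1/(-355) = -1/355 ≈ -0.0028169)
T = 62813/7810 (T = 177/22 - 1/355 = 62813/7810 ≈ 8.0426)
1/T = 1/(62813/7810) = 7810/62813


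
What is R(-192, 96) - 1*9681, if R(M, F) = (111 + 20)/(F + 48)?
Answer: -1393933/144 ≈ -9680.1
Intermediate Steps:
R(M, F) = 131/(48 + F)
R(-192, 96) - 1*9681 = 131/(48 + 96) - 1*9681 = 131/144 - 9681 = -1393933/144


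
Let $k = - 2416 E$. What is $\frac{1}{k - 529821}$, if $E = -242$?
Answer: $\frac{1}{54851} \approx 1.8231 \cdot 10^{-5}$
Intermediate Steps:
$k = 584672$ ($k = \left(-2416\right) \left(-242\right) = 584672$)
$\frac{1}{k - 529821} = \frac{1}{584672 - 529821} = \frac{1}{54851}$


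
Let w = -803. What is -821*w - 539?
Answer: 658724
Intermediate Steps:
-821*w - 539 = -821*(-803) - 539 = 659263 - 539 = 658724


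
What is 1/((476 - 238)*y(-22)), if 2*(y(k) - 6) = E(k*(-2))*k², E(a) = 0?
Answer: 1/1428 ≈ 0.00070028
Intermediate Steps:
y(k) = 6 (y(k) = 6 + (0*k²)/2 = 6 + (½)*0 = 6 + 0 = 6)
1/((476 - 238)*y(-22)) = 1/((476 - 238)*6) = 1/(238*6) = 1/1428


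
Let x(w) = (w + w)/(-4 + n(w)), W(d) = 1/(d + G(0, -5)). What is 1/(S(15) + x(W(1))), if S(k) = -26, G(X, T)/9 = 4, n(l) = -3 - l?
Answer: -130/3381 ≈ -0.038450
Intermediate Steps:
G(X, T) = 36 (G(X, T) = 9*4 = 36)
W(d) = 1/(36 + d) (W(d) = 1/(d + 36) = 1/(36 + d))
x(w) = 2*w/(-7 - w) (x(w) = (w + w)/(-4 + (-3 - w)) = (2*w)/(-7 - w) = 2*w/(-7 - w))
1/(S(15) + x(W(1))) = 1/(-26 - 2/((36 + 1)*(7 + 1/(36 + 1)))) = 1/(-26 - 2/(37*(7 + 1/37))) = 1/(-26 - 2*1/37/(7 + 1/37)) = 1/(-26 - 2*1/37/260/37) = 1/(-26 - 2*1/37*37/260) = 1/(-26 - 1/130) = 1/(-3381/130) = -130/3381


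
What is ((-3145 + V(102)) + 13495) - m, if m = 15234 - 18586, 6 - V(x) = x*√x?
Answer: 13708 - 102*√102 ≈ 12678.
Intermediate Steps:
V(x) = 6 - x^(3/2) (V(x) = 6 - x*√x = 6 - x^(3/2))
m = -3352
((-3145 + V(102)) + 13495) - m = ((-3145 + (6 - 102^(3/2))) + 13495) - 1*(-3352) = ((-3145 + (6 - 102*√102)) + 13495) + 3352 = ((-3139 - 102*√102) + 13495) + 3352 = (10356 - 102*√102) + 3352 = 13708 - 102*√102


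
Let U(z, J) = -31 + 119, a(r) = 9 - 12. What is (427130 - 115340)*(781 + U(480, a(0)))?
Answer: 270945510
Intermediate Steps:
a(r) = -3
U(z, J) = 88
(427130 - 115340)*(781 + U(480, a(0))) = (427130 - 115340)*(781 + 88) = 311790*869 = 270945510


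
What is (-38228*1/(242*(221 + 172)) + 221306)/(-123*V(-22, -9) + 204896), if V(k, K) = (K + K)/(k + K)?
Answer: 163118049112/150970360893 ≈ 1.0805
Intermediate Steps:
V(k, K) = 2*K/(K + k) (V(k, K) = (2*K)/(K + k) = 2*K/(K + k))
(-38228*1/(242*(221 + 172)) + 221306)/(-123*V(-22, -9) + 204896) = (-38228*1/(242*(221 + 172)) + 221306)/(-246*(-9)/(-9 - 22) + 204896) = (-38228/(393*242) + 221306)/(-246*(-9)/(-31) + 204896) = (-38228/95106 + 221306)/(-246*(-9)*(-1)/31 + 204896) = (-38228*1/95106 + 221306)/(-123*18/31 + 204896) = (-19114/47553 + 221306)/(-2214/31 + 204896) = 10523745104/(47553*(6349562/31)) = (10523745104/47553)*(31/6349562) = 163118049112/150970360893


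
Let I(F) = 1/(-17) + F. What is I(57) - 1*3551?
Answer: -59399/17 ≈ -3494.1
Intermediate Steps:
I(F) = -1/17 + F
I(57) - 1*3551 = (-1/17 + 57) - 1*3551 = 968/17 - 3551 = -59399/17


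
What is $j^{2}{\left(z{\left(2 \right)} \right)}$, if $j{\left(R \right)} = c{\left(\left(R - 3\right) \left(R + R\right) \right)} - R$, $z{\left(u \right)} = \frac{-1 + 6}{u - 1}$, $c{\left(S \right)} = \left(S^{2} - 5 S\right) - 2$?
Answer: $85849$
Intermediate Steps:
$c{\left(S \right)} = -2 + S^{2} - 5 S$
$z{\left(u \right)} = \frac{5}{-1 + u}$
$j{\left(R \right)} = -2 - R - 10 R \left(-3 + R\right) + 4 R^{2} \left(-3 + R\right)^{2}$ ($j{\left(R \right)} = \left(-2 + \left(\left(R - 3\right) \left(R + R\right)\right)^{2} - 5 \left(R - 3\right) \left(R + R\right)\right) - R = \left(-2 + \left(\left(-3 + R\right) 2 R\right)^{2} - 5 \left(-3 + R\right) 2 R\right) - R = \left(-2 + \left(2 R \left(-3 + R\right)\right)^{2} - 5 \cdot 2 R \left(-3 + R\right)\right) - R = \left(-2 + 4 R^{2} \left(-3 + R\right)^{2} - 10 R \left(-3 + R\right)\right) - R = \left(-2 - 10 R \left(-3 + R\right) + 4 R^{2} \left(-3 + R\right)^{2}\right) - R = -2 - R - 10 R \left(-3 + R\right) + 4 R^{2} \left(-3 + R\right)^{2}$)
$j^{2}{\left(z{\left(2 \right)} \right)} = \left(-2 - \frac{5}{-1 + 2} - 10 \frac{5}{-1 + 2} \left(-3 + \frac{5}{-1 + 2}\right) + 4 \left(\frac{5}{-1 + 2}\right)^{2} \left(-3 + \frac{5}{-1 + 2}\right)^{2}\right)^{2} = \left(-2 - \frac{5}{1} - 10 \cdot \frac{5}{1} \left(-3 + \frac{5}{1}\right) + 4 \left(\frac{5}{1}\right)^{2} \left(-3 + \frac{5}{1}\right)^{2}\right)^{2} = \left(-2 - 5 \cdot 1 - 10 \cdot 5 \cdot 1 \left(-3 + 5 \cdot 1\right) + 4 \left(5 \cdot 1\right)^{2} \left(-3 + 5 \cdot 1\right)^{2}\right)^{2} = \left(-2 - 5 - 50 \left(-3 + 5\right) + 4 \cdot 5^{2} \left(-3 + 5\right)^{2}\right)^{2} = \left(-2 - 5 - 50 \cdot 2 + 4 \cdot 25 \cdot 2^{2}\right)^{2} = \left(-2 - 5 - 100 + 4 \cdot 25 \cdot 4\right)^{2} = \left(-2 - 5 - 100 + 400\right)^{2} = 293^{2} = 85849$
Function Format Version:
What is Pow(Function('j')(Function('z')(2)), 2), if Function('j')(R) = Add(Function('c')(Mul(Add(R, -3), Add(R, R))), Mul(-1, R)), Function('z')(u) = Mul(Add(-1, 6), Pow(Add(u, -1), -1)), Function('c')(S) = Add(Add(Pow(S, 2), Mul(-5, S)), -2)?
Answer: 85849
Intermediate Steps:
Function('c')(S) = Add(-2, Pow(S, 2), Mul(-5, S))
Function('z')(u) = Mul(5, Pow(Add(-1, u), -1))
Function('j')(R) = Add(-2, Mul(-1, R), Mul(-10, R, Add(-3, R)), Mul(4, Pow(R, 2), Pow(Add(-3, R), 2))) (Function('j')(R) = Add(Add(-2, Pow(Mul(Add(R, -3), Add(R, R)), 2), Mul(-5, Mul(Add(R, -3), Add(R, R)))), Mul(-1, R)) = Add(Add(-2, Pow(Mul(Add(-3, R), Mul(2, R)), 2), Mul(-5, Mul(Add(-3, R), Mul(2, R)))), Mul(-1, R)) = Add(Add(-2, Pow(Mul(2, R, Add(-3, R)), 2), Mul(-5, Mul(2, R, Add(-3, R)))), Mul(-1, R)) = Add(Add(-2, Mul(4, Pow(R, 2), Pow(Add(-3, R), 2)), Mul(-10, R, Add(-3, R))), Mul(-1, R)) = Add(Add(-2, Mul(-10, R, Add(-3, R)), Mul(4, Pow(R, 2), Pow(Add(-3, R), 2))), Mul(-1, R)) = Add(-2, Mul(-1, R), Mul(-10, R, Add(-3, R)), Mul(4, Pow(R, 2), Pow(Add(-3, R), 2))))
Pow(Function('j')(Function('z')(2)), 2) = Pow(Add(-2, Mul(-1, Mul(5, Pow(Add(-1, 2), -1))), Mul(-10, Mul(5, Pow(Add(-1, 2), -1)), Add(-3, Mul(5, Pow(Add(-1, 2), -1)))), Mul(4, Pow(Mul(5, Pow(Add(-1, 2), -1)), 2), Pow(Add(-3, Mul(5, Pow(Add(-1, 2), -1))), 2))), 2) = Pow(Add(-2, Mul(-1, Mul(5, Pow(1, -1))), Mul(-10, Mul(5, Pow(1, -1)), Add(-3, Mul(5, Pow(1, -1)))), Mul(4, Pow(Mul(5, Pow(1, -1)), 2), Pow(Add(-3, Mul(5, Pow(1, -1))), 2))), 2) = Pow(Add(-2, Mul(-1, Mul(5, 1)), Mul(-10, Mul(5, 1), Add(-3, Mul(5, 1))), Mul(4, Pow(Mul(5, 1), 2), Pow(Add(-3, Mul(5, 1)), 2))), 2) = Pow(Add(-2, Mul(-1, 5), Mul(-10, 5, Add(-3, 5)), Mul(4, Pow(5, 2), Pow(Add(-3, 5), 2))), 2) = Pow(Add(-2, -5, Mul(-10, 5, 2), Mul(4, 25, Pow(2, 2))), 2) = Pow(Add(-2, -5, -100, Mul(4, 25, 4)), 2) = Pow(Add(-2, -5, -100, 400), 2) = Pow(293, 2) = 85849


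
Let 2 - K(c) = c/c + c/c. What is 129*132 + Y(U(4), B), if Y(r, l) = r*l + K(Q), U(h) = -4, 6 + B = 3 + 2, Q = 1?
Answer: 17032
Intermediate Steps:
B = -1 (B = -6 + (3 + 2) = -6 + 5 = -1)
K(c) = 0 (K(c) = 2 - (c/c + c/c) = 2 - (1 + 1) = 2 - 1*2 = 2 - 2 = 0)
Y(r, l) = l*r (Y(r, l) = r*l + 0 = l*r + 0 = l*r)
129*132 + Y(U(4), B) = 129*132 - 1*(-4) = 17028 + 4 = 17032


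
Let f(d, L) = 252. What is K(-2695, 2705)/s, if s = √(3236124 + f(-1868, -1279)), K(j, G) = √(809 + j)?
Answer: I*√429/858 ≈ 0.02414*I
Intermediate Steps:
s = 2*√809094 (s = √(3236124 + 252) = √3236376 = 2*√809094 ≈ 1799.0)
K(-2695, 2705)/s = √(809 - 2695)/((2*√809094)) = √(-1886)*(√809094/1618188) = (I*√1886)*(√809094/1618188) = I*√429/858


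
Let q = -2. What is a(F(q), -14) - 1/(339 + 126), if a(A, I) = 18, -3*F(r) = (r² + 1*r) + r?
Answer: 8369/465 ≈ 17.998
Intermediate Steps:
F(r) = -2*r/3 - r²/3 (F(r) = -((r² + 1*r) + r)/3 = -((r² + r) + r)/3 = -((r + r²) + r)/3 = -(r² + 2*r)/3 = -2*r/3 - r²/3)
a(F(q), -14) - 1/(339 + 126) = 18 - 1/(339 + 126) = 18 - 1/465 = 8369/465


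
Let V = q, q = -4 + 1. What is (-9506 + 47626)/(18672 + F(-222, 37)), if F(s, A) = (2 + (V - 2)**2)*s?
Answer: 19060/6339 ≈ 3.0068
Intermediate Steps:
q = -3
V = -3
F(s, A) = 27*s (F(s, A) = (2 + (-3 - 2)**2)*s = (2 + (-5)**2)*s = (2 + 25)*s = 27*s)
(-9506 + 47626)/(18672 + F(-222, 37)) = (-9506 + 47626)/(18672 + 27*(-222)) = 38120/(18672 - 5994) = 38120/12678 = 38120*(1/12678) = 19060/6339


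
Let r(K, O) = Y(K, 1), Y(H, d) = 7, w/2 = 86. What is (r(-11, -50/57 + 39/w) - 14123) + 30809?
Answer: 16693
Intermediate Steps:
w = 172 (w = 2*86 = 172)
r(K, O) = 7
(r(-11, -50/57 + 39/w) - 14123) + 30809 = (7 - 14123) + 30809 = -14116 + 30809 = 16693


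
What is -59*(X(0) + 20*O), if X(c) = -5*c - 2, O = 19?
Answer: -22302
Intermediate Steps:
X(c) = -2 - 5*c
-59*(X(0) + 20*O) = -59*((-2 - 5*0) + 20*19) = -59*((-2 + 0) + 380) = -59*(-2 + 380) = -59*378 = -22302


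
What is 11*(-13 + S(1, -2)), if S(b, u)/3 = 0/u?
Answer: -143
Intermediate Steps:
S(b, u) = 0 (S(b, u) = 3*(0/u) = 3*0 = 0)
11*(-13 + S(1, -2)) = 11*(-13 + 0) = 11*(-13) = -143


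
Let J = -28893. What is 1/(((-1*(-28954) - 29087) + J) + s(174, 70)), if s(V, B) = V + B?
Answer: -1/28782 ≈ -3.4744e-5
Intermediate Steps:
s(V, B) = B + V
1/(((-1*(-28954) - 29087) + J) + s(174, 70)) = 1/(((-1*(-28954) - 29087) - 28893) + (70 + 174)) = 1/(((28954 - 29087) - 28893) + 244) = 1/((-133 - 28893) + 244) = 1/(-29026 + 244) = 1/(-28782) = -1/28782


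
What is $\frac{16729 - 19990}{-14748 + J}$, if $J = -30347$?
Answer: $\frac{3261}{45095} \approx 0.072314$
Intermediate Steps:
$\frac{16729 - 19990}{-14748 + J} = \frac{16729 - 19990}{-14748 - 30347} = - \frac{3261}{-45095} = \left(-3261\right) \left(- \frac{1}{45095}\right) = \frac{3261}{45095}$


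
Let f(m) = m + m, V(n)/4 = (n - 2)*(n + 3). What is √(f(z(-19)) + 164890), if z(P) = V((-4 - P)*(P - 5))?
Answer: √1198762 ≈ 1094.9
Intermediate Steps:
V(n) = 4*(-2 + n)*(3 + n) (V(n) = 4*((n - 2)*(n + 3)) = 4*((-2 + n)*(3 + n)) = 4*(-2 + n)*(3 + n))
z(P) = -24 + 4*(-5 + P)²*(-4 - P)² + 4*(-5 + P)*(-4 - P) (z(P) = -24 + 4*((-4 - P)*(P - 5)) + 4*((-4 - P)*(P - 5))² = -24 + 4*((-4 - P)*(-5 + P)) + 4*((-4 - P)*(-5 + P))² = -24 + 4*((-5 + P)*(-4 - P)) + 4*((-5 + P)*(-4 - P))² = -24 + 4*(-5 + P)*(-4 - P) + 4*((-5 + P)²*(-4 - P)²) = -24 + 4*(-5 + P)*(-4 - P) + 4*(-5 + P)²*(-4 - P)² = -24 + 4*(-5 + P)²*(-4 - P)² + 4*(-5 + P)*(-4 - P))
f(m) = 2*m
√(f(z(-19)) + 164890) = √(2*(56 - 4*(-19)² + 4*(-19) + 4*(20 - 19 - 1*(-19)²)²) + 164890) = √(2*(56 - 4*361 - 76 + 4*(20 - 19 - 1*361)²) + 164890) = √(2*(56 - 1444 - 76 + 4*(20 - 19 - 361)²) + 164890) = √(2*(56 - 1444 - 76 + 4*(-360)²) + 164890) = √(2*(56 - 1444 - 76 + 4*129600) + 164890) = √(2*(56 - 1444 - 76 + 518400) + 164890) = √(2*516936 + 164890) = √(1033872 + 164890) = √1198762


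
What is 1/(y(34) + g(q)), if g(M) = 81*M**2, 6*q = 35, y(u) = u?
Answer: 4/11161 ≈ 0.00035839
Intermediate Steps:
q = 35/6 (q = (1/6)*35 = 35/6 ≈ 5.8333)
1/(y(34) + g(q)) = 1/(34 + 81*(35/6)**2) = 1/(34 + 81*(1225/36)) = 1/(34 + 11025/4) = 1/(11161/4) = 4/11161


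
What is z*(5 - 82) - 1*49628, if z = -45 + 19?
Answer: -47626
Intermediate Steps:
z = -26
z*(5 - 82) - 1*49628 = -26*(5 - 82) - 1*49628 = -26*(-77) - 49628 = 2002 - 49628 = -47626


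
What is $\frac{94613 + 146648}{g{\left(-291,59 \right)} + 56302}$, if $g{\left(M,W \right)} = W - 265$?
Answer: $\frac{241261}{56096} \approx 4.3009$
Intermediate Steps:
$g{\left(M,W \right)} = -265 + W$ ($g{\left(M,W \right)} = W - 265 = -265 + W$)
$\frac{94613 + 146648}{g{\left(-291,59 \right)} + 56302} = \frac{94613 + 146648}{\left(-265 + 59\right) + 56302} = \frac{241261}{-206 + 56302} = \frac{241261}{56096}$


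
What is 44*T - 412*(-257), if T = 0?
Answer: 105884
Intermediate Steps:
44*T - 412*(-257) = 44*0 - 412*(-257) = 0 + 105884 = 105884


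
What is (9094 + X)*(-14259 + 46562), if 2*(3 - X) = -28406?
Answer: 752659900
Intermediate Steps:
X = 14206 (X = 3 - 1/2*(-28406) = 3 + 14203 = 14206)
(9094 + X)*(-14259 + 46562) = (9094 + 14206)*(-14259 + 46562) = 23300*32303 = 752659900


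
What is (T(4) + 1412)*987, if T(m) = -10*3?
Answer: 1364034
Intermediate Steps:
T(m) = -30
(T(4) + 1412)*987 = (-30 + 1412)*987 = 1382*987 = 1364034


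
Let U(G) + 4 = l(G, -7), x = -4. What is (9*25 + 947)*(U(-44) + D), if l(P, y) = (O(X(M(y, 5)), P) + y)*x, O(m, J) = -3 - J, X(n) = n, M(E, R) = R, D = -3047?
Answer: -3735164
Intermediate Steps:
l(P, y) = 12 - 4*y + 4*P (l(P, y) = ((-3 - P) + y)*(-4) = (-3 + y - P)*(-4) = 12 - 4*y + 4*P)
U(G) = 36 + 4*G (U(G) = -4 + (12 - 4*(-7) + 4*G) = -4 + (12 + 28 + 4*G) = -4 + (40 + 4*G) = 36 + 4*G)
(9*25 + 947)*(U(-44) + D) = (9*25 + 947)*((36 + 4*(-44)) - 3047) = (225 + 947)*((36 - 176) - 3047) = 1172*(-140 - 3047) = 1172*(-3187) = -3735164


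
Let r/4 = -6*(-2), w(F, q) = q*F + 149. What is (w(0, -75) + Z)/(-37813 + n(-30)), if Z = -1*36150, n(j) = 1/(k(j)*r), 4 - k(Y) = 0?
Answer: 6912192/7260095 ≈ 0.95208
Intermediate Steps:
k(Y) = 4 (k(Y) = 4 - 1*0 = 4 + 0 = 4)
w(F, q) = 149 + F*q (w(F, q) = F*q + 149 = 149 + F*q)
r = 48 (r = 4*(-6*(-2)) = 4*12 = 48)
n(j) = 1/192 (n(j) = 1/(4*48) = 1/192)
Z = -36150
(w(0, -75) + Z)/(-37813 + n(-30)) = ((149 + 0*(-75)) - 36150)/(-37813 + 1/192) = ((149 + 0) - 36150)/(-7260095/192) = (149 - 36150)*(-192/7260095) = -36001*(-192/7260095) = 6912192/7260095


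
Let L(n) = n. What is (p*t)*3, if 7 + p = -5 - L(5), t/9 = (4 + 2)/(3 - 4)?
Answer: 2754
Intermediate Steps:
t = -54 (t = 9*((4 + 2)/(3 - 4)) = 9*(6/(-1)) = 9*(6*(-1)) = 9*(-6) = -54)
p = -17 (p = -7 + (-5 - 1*5) = -7 + (-5 - 5) = -7 - 10 = -17)
(p*t)*3 = -17*(-54)*3 = 918*3 = 2754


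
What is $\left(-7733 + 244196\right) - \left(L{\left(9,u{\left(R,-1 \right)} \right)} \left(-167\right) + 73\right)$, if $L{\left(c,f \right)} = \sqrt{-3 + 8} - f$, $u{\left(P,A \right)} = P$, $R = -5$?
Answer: $237225 + 167 \sqrt{5} \approx 2.376 \cdot 10^{5}$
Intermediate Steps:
$L{\left(c,f \right)} = \sqrt{5} - f$
$\left(-7733 + 244196\right) - \left(L{\left(9,u{\left(R,-1 \right)} \right)} \left(-167\right) + 73\right) = \left(-7733 + 244196\right) - \left(\left(\sqrt{5} - -5\right) \left(-167\right) + 73\right) = 236463 - \left(\left(\sqrt{5} + 5\right) \left(-167\right) + 73\right) = 236463 - \left(\left(5 + \sqrt{5}\right) \left(-167\right) + 73\right) = 236463 - \left(\left(-835 - 167 \sqrt{5}\right) + 73\right) = 236463 - \left(-762 - 167 \sqrt{5}\right) = 236463 + \left(762 + 167 \sqrt{5}\right) = 237225 + 167 \sqrt{5}$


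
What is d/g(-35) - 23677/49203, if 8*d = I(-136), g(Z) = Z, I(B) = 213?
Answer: -2444257/1968120 ≈ -1.2419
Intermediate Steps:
d = 213/8 (d = (1/8)*213 = 213/8 ≈ 26.625)
d/g(-35) - 23677/49203 = (213/8)/(-35) - 23677/49203 = (213/8)*(-1/35) - 23677*1/49203 = -213/280 - 23677/49203 = -2444257/1968120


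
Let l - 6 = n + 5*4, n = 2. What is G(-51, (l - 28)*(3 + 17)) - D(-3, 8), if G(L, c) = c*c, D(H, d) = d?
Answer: -8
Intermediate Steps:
l = 28 (l = 6 + (2 + 5*4) = 6 + (2 + 20) = 6 + 22 = 28)
G(L, c) = c²
G(-51, (l - 28)*(3 + 17)) - D(-3, 8) = ((28 - 28)*(3 + 17))² - 1*8 = (0*20)² - 8 = 0² - 8 = 0 - 8 = -8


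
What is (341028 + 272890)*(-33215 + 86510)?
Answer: 32718759810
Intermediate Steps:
(341028 + 272890)*(-33215 + 86510) = 613918*53295 = 32718759810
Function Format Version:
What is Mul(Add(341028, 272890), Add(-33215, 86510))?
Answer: 32718759810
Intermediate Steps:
Mul(Add(341028, 272890), Add(-33215, 86510)) = Mul(613918, 53295) = 32718759810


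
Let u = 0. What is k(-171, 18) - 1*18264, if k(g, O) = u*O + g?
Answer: -18435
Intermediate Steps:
k(g, O) = g (k(g, O) = 0*O + g = 0 + g = g)
k(-171, 18) - 1*18264 = -171 - 1*18264 = -171 - 18264 = -18435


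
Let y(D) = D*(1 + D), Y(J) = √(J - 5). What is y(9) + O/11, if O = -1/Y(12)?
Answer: 90 - √7/77 ≈ 89.966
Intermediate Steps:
Y(J) = √(-5 + J)
O = -√7/7 (O = -1/(√(-5 + 12)) = -1/(√7) = -√7/7 ≈ -0.37796)
y(9) + O/11 = 9*(1 + 9) - √7/7/11 = 9*10 - √7/7*(1/11) = 90 - √7/77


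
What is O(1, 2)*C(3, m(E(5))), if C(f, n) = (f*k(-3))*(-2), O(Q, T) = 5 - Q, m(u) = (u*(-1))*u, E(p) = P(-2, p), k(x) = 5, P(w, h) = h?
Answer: -120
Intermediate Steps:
E(p) = p
m(u) = -u**2 (m(u) = (-u)*u = -u**2)
C(f, n) = -10*f (C(f, n) = (f*5)*(-2) = (5*f)*(-2) = -10*f)
O(1, 2)*C(3, m(E(5))) = (5 - 1*1)*(-10*3) = (5 - 1)*(-30) = 4*(-30) = -120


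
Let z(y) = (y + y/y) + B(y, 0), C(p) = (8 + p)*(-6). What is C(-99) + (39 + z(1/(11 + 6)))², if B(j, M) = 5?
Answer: 744550/289 ≈ 2576.3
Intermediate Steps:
C(p) = -48 - 6*p
z(y) = 6 + y (z(y) = (y + y/y) + 5 = (y + 1) + 5 = (1 + y) + 5 = 6 + y)
C(-99) + (39 + z(1/(11 + 6)))² = (-48 - 6*(-99)) + (39 + (6 + 1/(11 + 6)))² = (-48 + 594) + (39 + (6 + 1/17))² = 546 + (39 + (6 + 1/17))² = 546 + (39 + 103/17)² = 546 + (766/17)² = 546 + 586756/289 = 744550/289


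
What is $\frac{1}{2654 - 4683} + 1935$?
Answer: $\frac{3926114}{2029} \approx 1935.0$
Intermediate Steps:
$\frac{1}{2654 - 4683} + 1935 = \frac{1}{-2029} + 1935 = - \frac{1}{2029} + 1935 = \frac{3926114}{2029}$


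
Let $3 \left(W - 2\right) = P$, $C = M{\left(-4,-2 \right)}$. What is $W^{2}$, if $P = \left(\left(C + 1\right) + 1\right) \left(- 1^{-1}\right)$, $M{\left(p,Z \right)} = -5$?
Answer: $9$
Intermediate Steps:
$C = -5$
$P = 3$ ($P = \left(\left(-5 + 1\right) + 1\right) \left(- 1^{-1}\right) = \left(-4 + 1\right) \left(\left(-1\right) 1\right) = \left(-3\right) \left(-1\right) = 3$)
$W = 3$ ($W = 2 + \frac{1}{3} \cdot 3 = 2 + 1 = 3$)
$W^{2} = 3^{2} = 9$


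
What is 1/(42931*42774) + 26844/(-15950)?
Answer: -24647229224693/14644736487150 ≈ -1.6830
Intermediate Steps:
1/(42931*42774) + 26844/(-15950) = (1/42931)*(1/42774) + 26844*(-1/15950) = 1/1836330594 - 13422/7975 = -24647229224693/14644736487150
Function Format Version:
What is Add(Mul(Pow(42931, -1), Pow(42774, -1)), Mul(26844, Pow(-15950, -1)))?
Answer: Rational(-24647229224693, 14644736487150) ≈ -1.6830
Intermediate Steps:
Add(Mul(Pow(42931, -1), Pow(42774, -1)), Mul(26844, Pow(-15950, -1))) = Add(Mul(Rational(1, 42931), Rational(1, 42774)), Mul(26844, Rational(-1, 15950))) = Add(Rational(1, 1836330594), Rational(-13422, 7975)) = Rational(-24647229224693, 14644736487150)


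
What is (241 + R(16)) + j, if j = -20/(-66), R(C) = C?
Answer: 8491/33 ≈ 257.30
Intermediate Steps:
j = 10/33 (j = -20*(-1/66) = 10/33 ≈ 0.30303)
(241 + R(16)) + j = (241 + 16) + 10/33 = 257 + 10/33 = 8491/33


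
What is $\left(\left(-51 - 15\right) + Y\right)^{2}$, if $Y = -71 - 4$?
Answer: $19881$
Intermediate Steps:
$Y = -75$
$\left(\left(-51 - 15\right) + Y\right)^{2} = \left(\left(-51 - 15\right) - 75\right)^{2} = \left(-66 - 75\right)^{2} = \left(-141\right)^{2} = 19881$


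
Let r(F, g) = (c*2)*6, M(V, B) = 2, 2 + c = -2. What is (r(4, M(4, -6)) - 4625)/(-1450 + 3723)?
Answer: -4673/2273 ≈ -2.0559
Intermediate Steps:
c = -4 (c = -2 - 2 = -4)
r(F, g) = -48 (r(F, g) = -4*2*6 = -8*6 = -48)
(r(4, M(4, -6)) - 4625)/(-1450 + 3723) = (-48 - 4625)/(-1450 + 3723) = -4673/2273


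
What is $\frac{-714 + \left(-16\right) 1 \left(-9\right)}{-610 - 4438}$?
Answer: $\frac{285}{2524} \approx 0.11292$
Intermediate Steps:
$\frac{-714 + \left(-16\right) 1 \left(-9\right)}{-610 - 4438} = \frac{-714 - -144}{-5048} = \left(-714 + 144\right) \left(- \frac{1}{5048}\right) = \left(-570\right) \left(- \frac{1}{5048}\right) = \frac{285}{2524}$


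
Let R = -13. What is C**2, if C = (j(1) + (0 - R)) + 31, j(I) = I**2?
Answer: 2025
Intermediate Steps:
C = 45 (C = (1**2 + (0 - 1*(-13))) + 31 = (1 + (0 + 13)) + 31 = (1 + 13) + 31 = 14 + 31 = 45)
C**2 = 45**2 = 2025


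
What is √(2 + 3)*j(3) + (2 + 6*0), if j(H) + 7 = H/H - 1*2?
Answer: 2 - 8*√5 ≈ -15.889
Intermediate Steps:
j(H) = -8 (j(H) = -7 + (H/H - 1*2) = -7 + (1 - 2) = -7 - 1 = -8)
√(2 + 3)*j(3) + (2 + 6*0) = √(2 + 3)*(-8) + (2 + 6*0) = √5*(-8) + (2 + 0) = -8*√5 + 2 = 2 - 8*√5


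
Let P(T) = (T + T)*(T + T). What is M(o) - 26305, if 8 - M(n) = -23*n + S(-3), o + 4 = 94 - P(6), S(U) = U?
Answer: -27536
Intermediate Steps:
P(T) = 4*T**2 (P(T) = (2*T)*(2*T) = 4*T**2)
o = -54 (o = -4 + (94 - 4*6**2) = -4 + (94 - 4*36) = -4 + (94 - 1*144) = -4 + (94 - 144) = -4 - 50 = -54)
M(n) = 11 + 23*n (M(n) = 8 - (-23*n - 3) = 8 - (-3 - 23*n) = 8 + (3 + 23*n) = 11 + 23*n)
M(o) - 26305 = (11 + 23*(-54)) - 26305 = (11 - 1242) - 26305 = -1231 - 26305 = -27536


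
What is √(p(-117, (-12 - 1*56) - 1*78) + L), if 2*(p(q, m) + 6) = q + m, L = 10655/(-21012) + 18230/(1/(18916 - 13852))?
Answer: √10189538377446255/10506 ≈ 9608.2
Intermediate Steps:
L = 1939758909985/21012 (L = 10655*(-1/21012) + 18230/(1/5064) = -10655/21012 + 18230/(1/5064) = -10655/21012 + 18230*5064 = -10655/21012 + 92316720 = 1939758909985/21012 ≈ 9.2317e+7)
p(q, m) = -6 + m/2 + q/2 (p(q, m) = -6 + (q + m)/2 = -6 + (m + q)/2 = -6 + (m/2 + q/2) = -6 + m/2 + q/2)
√(p(-117, (-12 - 1*56) - 1*78) + L) = √((-6 + ((-12 - 1*56) - 1*78)/2 + (½)*(-117)) + 1939758909985/21012) = √((-6 + ((-12 - 56) - 78)/2 - 117/2) + 1939758909985/21012) = √((-6 + (-68 - 78)/2 - 117/2) + 1939758909985/21012) = √((-6 + (½)*(-146) - 117/2) + 1939758909985/21012) = √((-6 - 73 - 117/2) + 1939758909985/21012) = √(-275/2 + 1939758909985/21012) = √(1939756020835/21012) = √10189538377446255/10506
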